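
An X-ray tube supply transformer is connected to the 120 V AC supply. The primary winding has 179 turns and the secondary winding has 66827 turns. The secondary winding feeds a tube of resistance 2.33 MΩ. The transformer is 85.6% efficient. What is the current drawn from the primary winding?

I_p ≈ 8.39 A

V_s = 120 × 66827/179 = 44800 V.
I_s = V_s/R = 44800/(2.33×10^6) = 0.019228 A.
P_out = V_s I_s = 44800 × 0.019228 = 861.40 W.
P_in = P_out/η = 861.40/0.856 = 1006.3 W.
I_p = P_in/V_p = 1006.3/120 = 8.39 A.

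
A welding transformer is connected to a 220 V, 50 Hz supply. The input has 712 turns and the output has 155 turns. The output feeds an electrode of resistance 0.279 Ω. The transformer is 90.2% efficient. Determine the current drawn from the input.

V_out = 220 × 155/712 = 47.893 V.
I_out = V_out/R = 47.893/0.279 = 171.66 A.
P_out = V_out I_out = 47.893 × 171.66 = 8221.4 W.
P_in = P_out/η = 8221.4/0.902 = 9114.6 W.
I_in = P_in/V_in = 9114.6/220 = 41.4 A.

I_in ≈ 41.4 A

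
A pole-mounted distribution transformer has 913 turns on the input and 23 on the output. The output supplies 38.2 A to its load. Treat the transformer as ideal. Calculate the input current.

For an ideal transformer I_in/I_out = N_out/N_in, so I_in = 38.2 × 23/913 = 0.962 A.

I_in ≈ 0.962 A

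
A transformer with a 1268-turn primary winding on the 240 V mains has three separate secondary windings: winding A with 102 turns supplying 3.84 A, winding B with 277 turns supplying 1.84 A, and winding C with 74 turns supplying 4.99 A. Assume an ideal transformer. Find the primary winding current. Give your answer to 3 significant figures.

I_p ≈ 1.00 A

V_A = 240 × 102/1268 = 19.306 V; V_B = 240 × 277/1268 = 52.429 V; V_C = 240 × 74/1268 = 14.006 V.
P_out = V_A I_A + V_B I_B + V_C I_C = 19.306×3.84 + 52.429×1.84 + 14.006×4.99 = 74.135 + 96.469 + 69.891 = 240.50 W.
Ideal ⇒ P_in = P_out, so I_p = P_out/V_p = 240.50/240 = 1.00 A.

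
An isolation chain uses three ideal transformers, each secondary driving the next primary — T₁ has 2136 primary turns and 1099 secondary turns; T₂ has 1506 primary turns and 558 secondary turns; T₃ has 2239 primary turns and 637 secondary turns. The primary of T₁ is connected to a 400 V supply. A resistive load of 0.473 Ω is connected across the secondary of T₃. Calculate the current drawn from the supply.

I_supply ≈ 2.49 A

After T₁: V = 400.00 × 1099/2136 = 205.81 V.
After T₂: V = 205.81 × 558/1506 = 76.255 V.
After T₃: V = 76.255 × 637/2239 = 21.695 V.
I_load = 21.695/0.473 = 45.866 A, so P_out = 21.695 × 45.866 = 995.04 W.
All ideal ⇒ P_in = P_out, so I_supply = 995.04/400 = 2.49 A.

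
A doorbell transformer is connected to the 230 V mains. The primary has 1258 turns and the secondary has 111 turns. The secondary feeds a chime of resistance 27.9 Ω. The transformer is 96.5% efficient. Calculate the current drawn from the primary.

I_p ≈ 0.0665 A

V_s = 230 × 111/1258 = 20.294 V.
I_s = V_s/R = 20.294/27.9 = 0.72739 A.
P_out = V_s I_s = 20.294 × 0.72739 = 14.762 W.
P_in = P_out/η = 14.762/0.965 = 15.297 W.
I_p = P_in/V_p = 15.297/230 = 0.0665 A.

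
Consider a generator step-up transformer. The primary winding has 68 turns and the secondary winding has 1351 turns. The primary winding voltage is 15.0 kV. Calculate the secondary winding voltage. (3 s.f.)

V_s ≈ 298000 V

V_s/V_p = N_s/N_p, so V_s = 15000 × 1351/68 = 298000 V.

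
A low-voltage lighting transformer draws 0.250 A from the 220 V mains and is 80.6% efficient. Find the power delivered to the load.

P_out ≈ 44.3 W

P_in = V_p I_p = 220 × 0.250 = 55.000 W.
P_out = η P_in = 0.806 × 55.000 = 44.3 W.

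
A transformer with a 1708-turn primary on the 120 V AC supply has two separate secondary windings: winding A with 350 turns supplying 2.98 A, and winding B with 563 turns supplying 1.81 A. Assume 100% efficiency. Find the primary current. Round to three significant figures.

V_A = 120 × 350/1708 = 24.590 V; V_B = 120 × 563/1708 = 39.555 V.
P_out = V_A I_A + V_B I_B = 24.590×2.98 + 39.555×1.81 = 73.279 + 71.595 = 144.87 W.
Ideal ⇒ P_in = P_out, so I_p = P_out/V_p = 144.87/120 = 1.21 A.

I_p ≈ 1.21 A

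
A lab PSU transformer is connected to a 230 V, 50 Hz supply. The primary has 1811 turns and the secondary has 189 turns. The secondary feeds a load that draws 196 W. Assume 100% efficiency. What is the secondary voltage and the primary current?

V_s ≈ 24.0 V, I_p ≈ 0.852 A

V_s = V_p × N_s/N_p = 230 × 189/1811 = 24.003 V.
I_s = P/V_s = 196/24.003 = 8.1655 A.
I_p = I_s × N_s/N_p = 8.1655 × 189/1811 = 0.852 A.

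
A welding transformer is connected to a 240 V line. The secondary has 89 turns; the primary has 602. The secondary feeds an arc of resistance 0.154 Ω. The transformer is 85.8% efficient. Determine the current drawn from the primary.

V_s = 240 × 89/602 = 35.482 V.
I_s = V_s/R = 35.482/0.154 = 230.40 A.
P_out = V_s I_s = 35.482 × 230.40 = 8175.0 W.
P_in = P_out/η = 8175.0/0.858 = 9528.0 W.
I_p = P_in/V_p = 9528.0/240 = 39.7 A.

I_p ≈ 39.7 A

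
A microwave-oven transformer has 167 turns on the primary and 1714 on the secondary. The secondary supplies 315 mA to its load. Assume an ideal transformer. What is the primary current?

For an ideal transformer I_p/I_s = N_s/N_p, so I_p = 0.315 × 1714/167 = 3.23 A.

I_p ≈ 3.23 A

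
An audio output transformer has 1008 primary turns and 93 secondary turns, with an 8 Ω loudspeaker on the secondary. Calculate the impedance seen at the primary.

Z_p = (N_p/N_s)² × Z_s = (1008/93)² × 8 = 940 Ω.

Z_p ≈ 940 Ω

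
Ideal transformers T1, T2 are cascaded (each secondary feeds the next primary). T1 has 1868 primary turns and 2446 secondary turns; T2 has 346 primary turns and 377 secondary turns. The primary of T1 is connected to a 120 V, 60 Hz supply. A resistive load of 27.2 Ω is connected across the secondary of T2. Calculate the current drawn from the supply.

After T1: V = 120.00 × 2446/1868 = 157.13 V.
After T2: V = 157.13 × 377/346 = 171.21 V.
I_load = 171.21/27.2 = 6.2944 A, so P_out = 171.21 × 6.2944 = 1077.7 W.
All ideal ⇒ P_in = P_out, so I_supply = 1077.7/120 = 8.98 A.

I_supply ≈ 8.98 A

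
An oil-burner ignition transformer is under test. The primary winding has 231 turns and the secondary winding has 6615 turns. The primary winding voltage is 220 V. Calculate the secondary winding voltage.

V_s/V_p = N_s/N_p, so V_s = 220 × 6615/231 = 6300 V.

V_s ≈ 6300 V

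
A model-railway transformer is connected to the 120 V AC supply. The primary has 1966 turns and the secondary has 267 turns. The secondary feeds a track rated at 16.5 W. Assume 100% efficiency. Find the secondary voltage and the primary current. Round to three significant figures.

V_s = V_p × N_s/N_p = 120 × 267/1966 = 16.297 V.
I_s = P/V_s = 16.5/16.297 = 1.0125 A.
I_p = I_s × N_s/N_p = 1.0125 × 267/1966 = 0.137 A.

V_s ≈ 16.3 V, I_p ≈ 0.137 A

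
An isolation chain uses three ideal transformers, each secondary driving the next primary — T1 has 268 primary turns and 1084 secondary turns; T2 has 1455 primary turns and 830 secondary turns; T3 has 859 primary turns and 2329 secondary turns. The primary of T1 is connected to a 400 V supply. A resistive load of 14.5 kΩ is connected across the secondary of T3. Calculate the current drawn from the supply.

I_supply ≈ 1.08 A

Secondary of T1: V = 400.00 × 1084/268 = 1617.9 V.
Secondary of T2: V = 1617.9 × 830/1455 = 922.93 V.
Secondary of T3: V = 922.93 × 2329/859 = 2502.3 V.
I_load = 2502.3/14500 = 0.17258 A, so P_out = 2502.3 × 0.17258 = 431.84 W.
All ideal ⇒ P_in = P_out, so I_supply = 431.84/400 = 1.08 A.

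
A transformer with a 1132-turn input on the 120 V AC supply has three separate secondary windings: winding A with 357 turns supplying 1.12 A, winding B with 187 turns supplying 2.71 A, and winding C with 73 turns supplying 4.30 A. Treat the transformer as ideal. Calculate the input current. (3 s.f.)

I_in ≈ 1.08 A

V_A = 120 × 357/1132 = 37.845 V; V_B = 120 × 187/1132 = 19.823 V; V_C = 120 × 73/1132 = 7.7385 V.
P_out = V_A I_A + V_B I_B + V_C I_C = 37.845×1.12 + 19.823×2.71 + 7.7385×4.30 = 42.386 + 53.721 + 33.276 = 129.38 W.
Ideal ⇒ P_in = P_out, so I_in = P_out/V_in = 129.38/120 = 1.08 A.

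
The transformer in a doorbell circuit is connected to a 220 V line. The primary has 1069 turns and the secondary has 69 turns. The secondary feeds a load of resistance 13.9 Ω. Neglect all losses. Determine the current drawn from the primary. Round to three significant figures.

I_p ≈ 0.0659 A

V_s = V_p × N_s/N_p = 220 × 69/1069 = 14.200 V.
I_s = V_s/R = 14.200/13.9 = 1.0216 A.
For an ideal transformer I_p N_p = I_s N_s, so I_p = 1.0216 × 69/1069 = 0.0659 A.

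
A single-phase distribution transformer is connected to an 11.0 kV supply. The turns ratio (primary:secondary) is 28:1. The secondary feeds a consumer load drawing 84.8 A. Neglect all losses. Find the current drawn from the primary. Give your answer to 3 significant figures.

For an ideal transformer I_p N_p = I_s N_s, so I_p = 84.8 × 1/28 = 3.03 A.

I_p ≈ 3.03 A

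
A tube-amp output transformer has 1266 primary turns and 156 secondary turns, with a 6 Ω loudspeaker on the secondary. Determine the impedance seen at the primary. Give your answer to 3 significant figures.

Z_p = (N_p/N_s)² × Z_s = (1266/156)² × 6 = 395 Ω.

Z_p ≈ 395 Ω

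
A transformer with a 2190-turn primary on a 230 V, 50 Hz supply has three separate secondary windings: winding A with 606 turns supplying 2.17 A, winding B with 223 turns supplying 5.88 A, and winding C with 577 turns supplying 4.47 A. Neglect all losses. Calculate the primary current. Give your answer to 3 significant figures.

V_A = 230 × 606/2190 = 63.644 V; V_B = 230 × 223/2190 = 23.420 V; V_C = 230 × 577/2190 = 60.598 V.
P_out = V_A I_A + V_B I_B + V_C I_C = 63.644×2.17 + 23.420×5.88 + 60.598×4.47 = 138.11 + 137.71 + 270.87 = 546.69 W.
Ideal ⇒ P_in = P_out, so I_p = P_out/V_p = 546.69/230 = 2.38 A.

I_p ≈ 2.38 A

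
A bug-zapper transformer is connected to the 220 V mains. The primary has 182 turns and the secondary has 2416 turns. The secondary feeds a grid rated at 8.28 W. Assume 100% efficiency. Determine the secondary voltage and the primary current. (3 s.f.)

V_s = V_p × N_s/N_p = 220 × 2416/182 = 2920.4 V.
I_s = P/V_s = 8.28/2920.4 = 0.0028352 A.
I_p = I_s × N_s/N_p = 0.0028352 × 2416/182 = 0.0376 A.

V_s ≈ 2920 V, I_p ≈ 0.0376 A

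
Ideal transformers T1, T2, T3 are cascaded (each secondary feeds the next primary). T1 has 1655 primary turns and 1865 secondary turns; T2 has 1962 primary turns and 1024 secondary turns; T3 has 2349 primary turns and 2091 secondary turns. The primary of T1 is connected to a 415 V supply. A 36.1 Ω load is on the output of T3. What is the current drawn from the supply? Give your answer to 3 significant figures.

I_supply ≈ 3.15 A

After T1: V = 415.00 × 1865/1655 = 467.66 V.
After T2: V = 467.66 × 1024/1962 = 244.08 V.
After T3: V = 244.08 × 2091/2349 = 217.27 V.
I_load = 217.27/36.1 = 6.0186 A, so P_out = 217.27 × 6.0186 = 1307.7 W.
All ideal ⇒ P_in = P_out, so I_supply = 1307.7/415 = 3.15 A.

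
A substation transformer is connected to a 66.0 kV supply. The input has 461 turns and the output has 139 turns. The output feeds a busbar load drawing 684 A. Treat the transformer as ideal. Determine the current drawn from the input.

I_in ≈ 206 A

For an ideal transformer I_in N_in = I_out N_out, so I_in = 684 × 139/461 = 206 A.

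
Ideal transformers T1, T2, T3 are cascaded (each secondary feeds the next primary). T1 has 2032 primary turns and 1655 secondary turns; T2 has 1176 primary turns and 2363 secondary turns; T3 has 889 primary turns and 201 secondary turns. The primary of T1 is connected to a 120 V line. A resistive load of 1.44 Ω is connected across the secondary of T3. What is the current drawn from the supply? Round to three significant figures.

After T1: V = 120.00 × 1655/2032 = 97.736 V.
After T2: V = 97.736 × 2363/1176 = 196.39 V.
After T3: V = 196.39 × 201/889 = 44.402 V.
I_load = 44.402/1.44 = 30.835 A, so P_out = 44.402 × 30.835 = 1369.1 W.
All ideal ⇒ P_in = P_out, so I_supply = 1369.1/120 = 11.4 A.

I_supply ≈ 11.4 A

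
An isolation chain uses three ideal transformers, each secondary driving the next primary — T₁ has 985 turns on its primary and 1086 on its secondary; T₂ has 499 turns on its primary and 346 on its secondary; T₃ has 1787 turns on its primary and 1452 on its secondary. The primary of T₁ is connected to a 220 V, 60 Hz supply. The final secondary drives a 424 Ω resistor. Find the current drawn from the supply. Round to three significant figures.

Secondary of T₁: V = 220.00 × 1086/985 = 242.56 V.
Secondary of T₂: V = 242.56 × 346/499 = 168.19 V.
Secondary of T₃: V = 168.19 × 1452/1787 = 136.66 V.
I_load = 136.66/424 = 0.32231 A, so P_out = 136.66 × 0.32231 = 44.046 W.
All ideal ⇒ P_in = P_out, so I_supply = 44.046/220 = 0.200 A.

I_supply ≈ 0.200 A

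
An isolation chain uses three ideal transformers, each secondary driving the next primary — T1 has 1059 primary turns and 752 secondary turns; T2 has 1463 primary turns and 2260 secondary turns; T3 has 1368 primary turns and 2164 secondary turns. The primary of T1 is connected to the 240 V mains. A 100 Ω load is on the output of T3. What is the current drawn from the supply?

I_supply ≈ 7.23 A

Secondary of T1: V = 240.00 × 752/1059 = 170.42 V.
Secondary of T2: V = 170.42 × 2260/1463 = 263.27 V.
Secondary of T3: V = 263.27 × 2164/1368 = 416.46 V.
I_load = 416.46/100 = 4.1646 A, so P_out = 416.46 × 4.1646 = 1734.4 W.
All ideal ⇒ P_in = P_out, so I_supply = 1734.4/240 = 7.23 A.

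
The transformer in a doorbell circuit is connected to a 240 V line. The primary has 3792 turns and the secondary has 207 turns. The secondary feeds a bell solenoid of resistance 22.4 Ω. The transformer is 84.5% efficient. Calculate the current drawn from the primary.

I_p ≈ 0.0378 A

V_s = 240 × 207/3792 = 13.101 V.
I_s = V_s/R = 13.101/22.4 = 0.58488 A.
P_out = V_s I_s = 13.101 × 0.58488 = 7.6626 W.
P_in = P_out/η = 7.6626/0.845 = 9.0682 W.
I_p = P_in/V_p = 9.0682/240 = 0.0378 A.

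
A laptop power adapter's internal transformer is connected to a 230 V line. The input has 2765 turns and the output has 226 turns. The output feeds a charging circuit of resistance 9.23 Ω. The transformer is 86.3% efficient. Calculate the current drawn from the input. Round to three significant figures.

V_out = 230 × 226/2765 = 18.799 V.
I_out = V_out/R = 18.799/9.23 = 2.0368 A.
P_out = V_out I_out = 18.799 × 2.0368 = 38.290 W.
P_in = P_out/η = 38.290/0.863 = 44.368 W.
I_in = P_in/V_in = 44.368/230 = 0.193 A.

I_in ≈ 0.193 A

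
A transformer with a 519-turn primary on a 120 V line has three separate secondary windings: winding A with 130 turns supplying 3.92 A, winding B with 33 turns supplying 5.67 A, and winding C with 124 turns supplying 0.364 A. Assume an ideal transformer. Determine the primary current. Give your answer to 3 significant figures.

V_A = 120 × 130/519 = 30.058 V; V_B = 120 × 33/519 = 7.6301 V; V_C = 120 × 124/519 = 28.671 V.
P_out = V_A I_A + V_B I_B + V_C I_C = 30.058×3.92 + 7.6301×5.67 + 28.671×0.364 = 117.83 + 43.262 + 10.436 = 171.53 W.
Ideal ⇒ P_in = P_out, so I_p = P_out/V_p = 171.53/120 = 1.43 A.

I_p ≈ 1.43 A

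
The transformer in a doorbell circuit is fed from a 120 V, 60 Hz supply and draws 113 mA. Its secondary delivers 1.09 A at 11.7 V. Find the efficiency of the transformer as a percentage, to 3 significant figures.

η ≈ 94.0%

P_in = 120 × 0.113 = 13.5600 W.
P_out = 11.7 × 1.09 = 12.7530 W.
η = P_out/P_in = 12.7530/13.5600 = 0.940.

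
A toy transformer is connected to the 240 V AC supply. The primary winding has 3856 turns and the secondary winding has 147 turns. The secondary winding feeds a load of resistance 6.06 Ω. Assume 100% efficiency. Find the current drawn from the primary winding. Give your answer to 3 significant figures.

V_s = V_p × N_s/N_p = 240 × 147/3856 = 9.1494 V.
I_s = V_s/R = 9.1494/6.06 = 1.5098 A.
For an ideal transformer I_p N_p = I_s N_s, so I_p = 1.5098 × 147/3856 = 0.0576 A.

I_p ≈ 0.0576 A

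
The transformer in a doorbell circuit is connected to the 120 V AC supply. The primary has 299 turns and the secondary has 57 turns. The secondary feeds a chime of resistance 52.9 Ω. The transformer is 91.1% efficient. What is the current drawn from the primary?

I_p ≈ 0.0905 A

V_s = 120 × 57/299 = 22.876 V.
I_s = V_s/R = 22.876/52.9 = 0.43244 A.
P_out = V_s I_s = 22.876 × 0.43244 = 9.8927 W.
P_in = P_out/η = 9.8927/0.911 = 10.859 W.
I_p = P_in/V_p = 10.859/120 = 0.0905 A.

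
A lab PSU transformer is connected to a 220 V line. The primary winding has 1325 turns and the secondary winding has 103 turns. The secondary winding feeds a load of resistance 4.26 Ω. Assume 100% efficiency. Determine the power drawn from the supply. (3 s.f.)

V_s = V_p × N_s/N_p = 220 × 103/1325 = 17.102 V.
I_s = V_s/R = 17.102/4.26 = 4.0145 A.
I_p = I_s × N_s/N_p = 4.0145 × 103/1325 = 0.31207 A.
P = V_p I_p = 220 × 0.31207 = 68.7 W.

P ≈ 68.7 W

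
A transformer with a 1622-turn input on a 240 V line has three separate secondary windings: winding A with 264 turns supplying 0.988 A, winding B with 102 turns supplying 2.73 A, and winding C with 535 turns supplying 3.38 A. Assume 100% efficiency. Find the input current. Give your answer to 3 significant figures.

V_A = 240 × 264/1622 = 39.063 V; V_B = 240 × 102/1622 = 15.092 V; V_C = 240 × 535/1622 = 79.162 V.
P_out = V_A I_A + V_B I_B + V_C I_C = 39.063×0.988 + 15.092×2.73 + 79.162×3.38 = 38.594 + 41.202 + 267.57 = 347.36 W.
Ideal ⇒ P_in = P_out, so I_in = P_out/V_in = 347.36/240 = 1.45 A.

I_in ≈ 1.45 A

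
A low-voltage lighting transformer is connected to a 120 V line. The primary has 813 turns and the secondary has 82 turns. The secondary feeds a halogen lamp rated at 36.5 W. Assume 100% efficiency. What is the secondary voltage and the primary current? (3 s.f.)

V_s = V_p × N_s/N_p = 120 × 82/813 = 12.103 V.
I_s = P/V_s = 36.5/12.103 = 3.0157 A.
I_p = I_s × N_s/N_p = 3.0157 × 82/813 = 0.304 A.

V_s ≈ 12.1 V, I_p ≈ 0.304 A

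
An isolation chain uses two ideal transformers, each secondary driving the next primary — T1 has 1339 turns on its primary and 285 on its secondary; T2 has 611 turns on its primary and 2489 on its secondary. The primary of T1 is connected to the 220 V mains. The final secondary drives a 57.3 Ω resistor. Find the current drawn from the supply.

I_supply ≈ 2.89 A

After T1: V = 220.00 × 285/1339 = 46.826 V.
After T2: V = 46.826 × 2489/611 = 190.75 V.
I_load = 190.75/57.3 = 3.3290 A, so P_out = 190.75 × 3.3290 = 635.02 W.
All ideal ⇒ P_in = P_out, so I_supply = 635.02/220 = 2.89 A.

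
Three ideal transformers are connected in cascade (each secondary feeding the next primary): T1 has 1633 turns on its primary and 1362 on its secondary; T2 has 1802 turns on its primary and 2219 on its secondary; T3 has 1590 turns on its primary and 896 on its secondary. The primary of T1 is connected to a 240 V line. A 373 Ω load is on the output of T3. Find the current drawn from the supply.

I_supply ≈ 0.216 A

After T1: V = 240.00 × 1362/1633 = 200.17 V.
After T2: V = 200.17 × 2219/1802 = 246.49 V.
After T3: V = 246.49 × 896/1590 = 138.90 V.
I_load = 138.90/373 = 0.37240 A, so P_out = 138.90 × 0.37240 = 51.728 W.
All ideal ⇒ P_in = P_out, so I_supply = 51.728/240 = 0.216 A.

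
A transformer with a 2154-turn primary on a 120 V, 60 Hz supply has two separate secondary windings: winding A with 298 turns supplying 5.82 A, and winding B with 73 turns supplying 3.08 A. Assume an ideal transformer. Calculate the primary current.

V_A = 120 × 298/2154 = 16.602 V; V_B = 120 × 73/2154 = 4.0669 V.
P_out = V_A I_A + V_B I_B = 16.602×5.82 + 4.0669×3.08 = 96.622 + 12.526 = 109.15 W.
Ideal ⇒ P_in = P_out, so I_p = P_out/V_p = 109.15/120 = 0.910 A.

I_p ≈ 0.910 A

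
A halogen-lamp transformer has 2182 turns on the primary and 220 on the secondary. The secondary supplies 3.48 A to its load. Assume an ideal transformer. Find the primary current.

For an ideal transformer I_p/I_s = N_s/N_p, so I_p = 3.48 × 220/2182 = 0.351 A.

I_p ≈ 0.351 A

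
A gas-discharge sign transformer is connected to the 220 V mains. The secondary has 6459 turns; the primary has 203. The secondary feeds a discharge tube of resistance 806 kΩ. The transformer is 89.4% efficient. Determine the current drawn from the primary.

I_p ≈ 0.309 A

V_s = 220 × 6459/203 = 6999.9 V.
I_s = V_s/R = 6999.9/806000 = 0.0086847 A.
P_out = V_s I_s = 6999.9 × 0.0086847 = 60.792 W.
P_in = P_out/η = 60.792/0.894 = 68.000 W.
I_p = P_in/V_p = 68.000/220 = 0.309 A.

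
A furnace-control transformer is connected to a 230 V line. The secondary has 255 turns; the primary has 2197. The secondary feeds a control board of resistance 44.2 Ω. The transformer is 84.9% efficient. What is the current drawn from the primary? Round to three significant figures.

V_s = 230 × 255/2197 = 26.695 V.
I_s = V_s/R = 26.695/44.2 = 0.60397 A.
P_out = V_s I_s = 26.695 × 0.60397 = 16.123 W.
P_in = P_out/η = 16.123/0.849 = 18.991 W.
I_p = P_in/V_p = 18.991/230 = 0.0826 A.

I_p ≈ 0.0826 A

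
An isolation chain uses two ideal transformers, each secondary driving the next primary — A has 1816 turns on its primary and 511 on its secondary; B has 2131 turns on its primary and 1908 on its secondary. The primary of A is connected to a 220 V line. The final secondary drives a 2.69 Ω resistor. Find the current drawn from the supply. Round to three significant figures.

I_supply ≈ 5.19 A

Secondary of A: V = 220.00 × 511/1816 = 61.905 V.
Secondary of B: V = 61.905 × 1908/2131 = 55.427 V.
I_load = 55.427/2.69 = 20.605 A, so P_out = 55.427 × 20.605 = 1142.1 W.
All ideal ⇒ P_in = P_out, so I_supply = 1142.1/220 = 5.19 A.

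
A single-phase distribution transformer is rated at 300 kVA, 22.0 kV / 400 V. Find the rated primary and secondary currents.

I_p ≈ 13.6 A, I_s ≈ 750 A

I_p = S/V_p = 300000/22000 = 13.6 A.
I_s = S/V_s = 300000/400 = 750 A.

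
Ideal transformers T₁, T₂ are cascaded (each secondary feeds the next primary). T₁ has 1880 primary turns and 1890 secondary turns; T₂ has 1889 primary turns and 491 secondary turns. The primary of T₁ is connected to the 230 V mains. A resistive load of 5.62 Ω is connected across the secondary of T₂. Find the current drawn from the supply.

I_supply ≈ 2.79 A

After T₁: V = 230.00 × 1890/1880 = 231.22 V.
After T₂: V = 231.22 × 491/1889 = 60.101 V.
I_load = 60.101/5.62 = 10.694 A, so P_out = 60.101 × 10.694 = 642.73 W.
All ideal ⇒ P_in = P_out, so I_supply = 642.73/230 = 2.79 A.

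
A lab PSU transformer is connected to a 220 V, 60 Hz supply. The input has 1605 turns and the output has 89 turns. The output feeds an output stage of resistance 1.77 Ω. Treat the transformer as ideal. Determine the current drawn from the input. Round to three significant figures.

V_out = V_in × N_out/N_in = 220 × 89/1605 = 12.199 V.
I_out = V_out/R = 12.199/1.77 = 6.8923 A.
For an ideal transformer I_in N_in = I_out N_out, so I_in = 6.8923 × 89/1605 = 0.382 A.

I_in ≈ 0.382 A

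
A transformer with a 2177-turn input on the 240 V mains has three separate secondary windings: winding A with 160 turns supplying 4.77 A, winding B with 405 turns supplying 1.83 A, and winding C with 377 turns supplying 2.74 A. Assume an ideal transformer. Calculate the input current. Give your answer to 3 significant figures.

I_in ≈ 1.17 A

V_A = 240 × 160/2177 = 17.639 V; V_B = 240 × 405/2177 = 44.649 V; V_C = 240 × 377/2177 = 41.562 V.
P_out = V_A I_A + V_B I_B + V_C I_C = 17.639×4.77 + 44.649×1.83 + 41.562×2.74 = 84.138 + 81.707 + 113.88 = 279.72 W.
Ideal ⇒ P_in = P_out, so I_in = P_out/V_in = 279.72/240 = 1.17 A.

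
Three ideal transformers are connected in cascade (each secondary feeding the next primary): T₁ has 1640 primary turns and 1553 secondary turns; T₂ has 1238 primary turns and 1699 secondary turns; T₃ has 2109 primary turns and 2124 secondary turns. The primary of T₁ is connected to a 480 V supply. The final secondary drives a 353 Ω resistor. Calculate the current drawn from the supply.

I_supply ≈ 2.33 A

After T₁: V = 480.00 × 1553/1640 = 454.54 V.
After T₂: V = 454.54 × 1699/1238 = 623.79 V.
After T₃: V = 623.79 × 2124/2109 = 628.23 V.
I_load = 628.23/353 = 1.7797 A, so P_out = 628.23 × 1.7797 = 1118.1 W.
All ideal ⇒ P_in = P_out, so I_supply = 1118.1/480 = 2.33 A.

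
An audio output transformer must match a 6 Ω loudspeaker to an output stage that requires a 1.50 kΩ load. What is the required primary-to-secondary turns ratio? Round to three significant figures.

Z_p/Z_s = (N_p/N_s)², so N_p/N_s = √(1500/6) = √250 = 15.8.

N_p/N_s ≈ 15.8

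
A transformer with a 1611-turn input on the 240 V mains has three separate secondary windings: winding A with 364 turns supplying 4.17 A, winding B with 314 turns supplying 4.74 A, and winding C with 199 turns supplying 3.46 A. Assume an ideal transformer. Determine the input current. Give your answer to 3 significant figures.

V_A = 240 × 364/1611 = 54.227 V; V_B = 240 × 314/1611 = 46.778 V; V_C = 240 × 199/1611 = 29.646 V.
P_out = V_A I_A + V_B I_B + V_C I_C = 54.227×4.17 + 46.778×4.74 + 29.646×3.46 = 226.13 + 221.73 + 102.58 = 550.43 W.
Ideal ⇒ P_in = P_out, so I_in = P_out/V_in = 550.43/240 = 2.29 A.

I_in ≈ 2.29 A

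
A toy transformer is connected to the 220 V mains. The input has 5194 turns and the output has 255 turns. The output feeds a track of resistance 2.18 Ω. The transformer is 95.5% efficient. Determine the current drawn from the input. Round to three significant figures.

I_in ≈ 0.255 A

V_out = 220 × 255/5194 = 10.801 V.
I_out = V_out/R = 10.801/2.18 = 4.9546 A.
P_out = V_out I_out = 10.801 × 4.9546 = 53.514 W.
P_in = P_out/η = 53.514/0.955 = 56.035 W.
I_in = P_in/V_in = 56.035/220 = 0.255 A.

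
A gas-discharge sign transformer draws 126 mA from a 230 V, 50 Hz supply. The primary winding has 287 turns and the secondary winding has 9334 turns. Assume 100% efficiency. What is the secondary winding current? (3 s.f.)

I_s/I_p = N_p/N_s, so I_s = 0.126 × 287/9334 = 0.00387 A.

I_s ≈ 0.00387 A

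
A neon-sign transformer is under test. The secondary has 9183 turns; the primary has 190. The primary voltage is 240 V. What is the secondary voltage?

V_s ≈ 11600 V

V_s/V_p = N_s/N_p, so V_s = 240 × 9183/190 = 11600 V.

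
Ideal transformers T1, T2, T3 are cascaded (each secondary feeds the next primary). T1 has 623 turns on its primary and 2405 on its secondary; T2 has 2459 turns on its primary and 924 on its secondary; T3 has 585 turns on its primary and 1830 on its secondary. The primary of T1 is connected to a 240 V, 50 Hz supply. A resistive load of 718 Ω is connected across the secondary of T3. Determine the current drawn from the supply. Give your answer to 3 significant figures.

I_supply ≈ 6.88 A

After T1: V = 240.00 × 2405/623 = 926.48 V.
After T2: V = 926.48 × 924/2459 = 348.14 V.
After T3: V = 348.14 × 1830/585 = 1089.0 V.
I_load = 1089.0/718 = 1.5168 A, so P_out = 1089.0 × 1.5168 = 1651.8 W.
All ideal ⇒ P_in = P_out, so I_supply = 1651.8/240 = 6.88 A.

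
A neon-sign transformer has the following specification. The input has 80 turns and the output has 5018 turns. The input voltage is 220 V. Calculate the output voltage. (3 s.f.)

V_out/V_in = N_out/N_in, so V_out = 220 × 5018/80 = 13800 V.

V_out ≈ 13800 V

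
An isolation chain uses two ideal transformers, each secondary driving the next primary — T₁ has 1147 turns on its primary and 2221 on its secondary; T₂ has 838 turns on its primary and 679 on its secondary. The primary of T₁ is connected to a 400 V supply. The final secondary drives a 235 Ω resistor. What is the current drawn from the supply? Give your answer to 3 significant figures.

I_supply ≈ 4.19 A

After T₁: V = 400.00 × 2221/1147 = 774.54 V.
After T₂: V = 774.54 × 679/838 = 627.58 V.
I_load = 627.58/235 = 2.6706 A, so P_out = 627.58 × 2.6706 = 1676.0 W.
All ideal ⇒ P_in = P_out, so I_supply = 1676.0/400 = 4.19 A.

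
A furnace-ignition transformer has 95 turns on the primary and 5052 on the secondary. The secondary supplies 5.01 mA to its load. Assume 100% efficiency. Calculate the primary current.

For an ideal transformer I_p/I_s = N_s/N_p, so I_p = 0.00501 × 5052/95 = 0.266 A.

I_p ≈ 0.266 A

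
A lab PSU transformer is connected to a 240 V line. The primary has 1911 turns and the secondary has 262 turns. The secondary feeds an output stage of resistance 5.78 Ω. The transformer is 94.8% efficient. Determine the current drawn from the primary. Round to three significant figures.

I_p ≈ 0.823 A

V_s = 240 × 262/1911 = 32.904 V.
I_s = V_s/R = 32.904/5.78 = 5.6928 A.
P_out = V_s I_s = 32.904 × 5.6928 = 187.32 W.
P_in = P_out/η = 187.32/0.948 = 197.59 W.
I_p = P_in/V_p = 197.59/240 = 0.823 A.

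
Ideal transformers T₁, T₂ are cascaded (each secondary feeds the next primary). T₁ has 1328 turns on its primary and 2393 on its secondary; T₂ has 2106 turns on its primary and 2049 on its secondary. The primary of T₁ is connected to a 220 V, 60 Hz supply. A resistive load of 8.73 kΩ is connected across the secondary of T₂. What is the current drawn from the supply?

Secondary of T₁: V = 220.00 × 2393/1328 = 396.43 V.
Secondary of T₂: V = 396.43 × 2049/2106 = 385.70 V.
I_load = 385.70/8730 = 0.044181 A, so P_out = 385.70 × 0.044181 = 17.041 W.
All ideal ⇒ P_in = P_out, so I_supply = 17.041/220 = 0.0775 A.

I_supply ≈ 0.0775 A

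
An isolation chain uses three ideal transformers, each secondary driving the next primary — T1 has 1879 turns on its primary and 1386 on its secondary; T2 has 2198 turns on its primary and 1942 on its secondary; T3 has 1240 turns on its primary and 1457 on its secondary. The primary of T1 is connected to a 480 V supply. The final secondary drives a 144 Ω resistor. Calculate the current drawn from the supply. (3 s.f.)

I_supply ≈ 1.95 A

Secondary of T1: V = 480.00 × 1386/1879 = 354.06 V.
Secondary of T2: V = 354.06 × 1942/2198 = 312.82 V.
Secondary of T3: V = 312.82 × 1457/1240 = 367.57 V.
I_load = 367.57/144 = 2.5526 A, so P_out = 367.57 × 2.5526 = 938.24 W.
All ideal ⇒ P_in = P_out, so I_supply = 938.24/480 = 1.95 A.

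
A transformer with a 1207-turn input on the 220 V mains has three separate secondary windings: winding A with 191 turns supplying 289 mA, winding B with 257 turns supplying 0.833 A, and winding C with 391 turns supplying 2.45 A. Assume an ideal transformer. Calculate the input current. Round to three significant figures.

V_A = 220 × 191/1207 = 34.814 V; V_B = 220 × 257/1207 = 46.843 V; V_C = 220 × 391/1207 = 71.268 V.
P_out = V_A I_A + V_B I_B + V_C I_C = 34.814×0.289 + 46.843×0.833 + 71.268×2.45 = 10.061 + 39.021 + 174.61 = 223.69 W.
Ideal ⇒ P_in = P_out, so I_in = P_out/V_in = 223.69/220 = 1.02 A.

I_in ≈ 1.02 A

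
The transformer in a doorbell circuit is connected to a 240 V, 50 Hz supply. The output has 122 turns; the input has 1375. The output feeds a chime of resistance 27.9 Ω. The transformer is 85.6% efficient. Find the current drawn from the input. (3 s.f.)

I_in ≈ 0.0791 A

V_out = 240 × 122/1375 = 21.295 V.
I_out = V_out/R = 21.295/27.9 = 0.76325 A.
P_out = V_out I_out = 21.295 × 0.76325 = 16.253 W.
P_in = P_out/η = 16.253/0.856 = 18.987 W.
I_in = P_in/V_in = 18.987/240 = 0.0791 A.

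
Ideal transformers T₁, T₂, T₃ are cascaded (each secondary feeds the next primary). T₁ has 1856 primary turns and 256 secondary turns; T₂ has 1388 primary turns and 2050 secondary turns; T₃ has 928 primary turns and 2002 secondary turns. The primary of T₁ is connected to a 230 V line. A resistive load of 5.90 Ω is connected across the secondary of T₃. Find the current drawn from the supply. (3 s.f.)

I_supply ≈ 7.53 A

Secondary of T₁: V = 230.00 × 256/1856 = 31.724 V.
Secondary of T₂: V = 31.724 × 2050/1388 = 46.855 V.
Secondary of T₃: V = 46.855 × 2002/928 = 101.08 V.
I_load = 101.08/5.90 = 17.132 A, so P_out = 101.08 × 17.132 = 1731.8 W.
All ideal ⇒ P_in = P_out, so I_supply = 1731.8/230 = 7.53 A.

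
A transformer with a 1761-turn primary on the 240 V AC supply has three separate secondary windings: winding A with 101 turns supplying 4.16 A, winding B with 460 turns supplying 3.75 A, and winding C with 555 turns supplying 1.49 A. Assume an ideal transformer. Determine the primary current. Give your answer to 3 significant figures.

V_A = 240 × 101/1761 = 13.765 V; V_B = 240 × 460/1761 = 62.692 V; V_C = 240 × 555/1761 = 75.639 V.
P_out = V_A I_A + V_B I_B + V_C I_C = 13.765×4.16 + 62.692×3.75 + 75.639×1.49 = 57.262 + 235.09 + 112.70 = 405.06 W.
Ideal ⇒ P_in = P_out, so I_p = P_out/V_p = 405.06/240 = 1.69 A.

I_p ≈ 1.69 A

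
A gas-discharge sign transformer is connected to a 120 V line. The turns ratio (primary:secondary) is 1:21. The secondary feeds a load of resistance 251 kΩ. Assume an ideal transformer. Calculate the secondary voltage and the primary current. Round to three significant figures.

V_s ≈ 2520 V, I_p ≈ 0.211 A

V_s = V_p × N_s/N_p = 120 × 21/1 = 2520.0 V.
I_s = V_s/R = 2520.0/251000 = 0.010040 A.
I_p = I_s × N_s/N_p = 0.010040 × 21/1 = 0.211 A.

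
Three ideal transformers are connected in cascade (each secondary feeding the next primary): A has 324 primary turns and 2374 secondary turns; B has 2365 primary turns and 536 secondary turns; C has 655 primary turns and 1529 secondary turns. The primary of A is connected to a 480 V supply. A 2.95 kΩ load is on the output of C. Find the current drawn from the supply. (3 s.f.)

I_supply ≈ 2.45 A

Secondary of A: V = 480.00 × 2374/324 = 3517.0 V.
Secondary of B: V = 3517.0 × 536/2365 = 797.10 V.
Secondary of C: V = 797.10 × 1529/655 = 1860.7 V.
I_load = 1860.7/2950 = 0.63075 A, so P_out = 1860.7 × 0.63075 = 1173.6 W.
All ideal ⇒ P_in = P_out, so I_supply = 1173.6/480 = 2.45 A.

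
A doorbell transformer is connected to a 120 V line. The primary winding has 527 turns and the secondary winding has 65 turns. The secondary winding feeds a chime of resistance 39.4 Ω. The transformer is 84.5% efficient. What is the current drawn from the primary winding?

V_s = 120 × 65/527 = 14.801 V.
I_s = V_s/R = 14.801/39.4 = 0.37565 A.
P_out = V_s I_s = 14.801 × 0.37565 = 5.5600 W.
P_in = P_out/η = 5.5600/0.845 = 6.5798 W.
I_p = P_in/V_p = 6.5798/120 = 0.0548 A.

I_p ≈ 0.0548 A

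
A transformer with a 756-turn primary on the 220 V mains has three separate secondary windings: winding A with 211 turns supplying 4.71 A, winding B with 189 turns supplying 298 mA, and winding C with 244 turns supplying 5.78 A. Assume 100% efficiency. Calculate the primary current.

I_p ≈ 3.25 A

V_A = 220 × 211/756 = 61.402 V; V_B = 220 × 189/756 = 55.000 V; V_C = 220 × 244/756 = 71.005 V.
P_out = V_A I_A + V_B I_B + V_C I_C = 61.402×4.71 + 55.000×0.298 + 71.005×5.78 = 289.20 + 16.390 + 410.41 = 716.00 W.
Ideal ⇒ P_in = P_out, so I_p = P_out/V_p = 716.00/220 = 3.25 A.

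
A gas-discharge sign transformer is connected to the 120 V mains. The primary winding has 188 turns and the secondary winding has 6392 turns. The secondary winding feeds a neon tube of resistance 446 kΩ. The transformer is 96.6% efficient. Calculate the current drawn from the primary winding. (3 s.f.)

I_p ≈ 0.322 A

V_s = 120 × 6392/188 = 4080.0 V.
I_s = V_s/R = 4080.0/446000 = 0.0091480 A.
P_out = V_s I_s = 4080.0 × 0.0091480 = 37.324 W.
P_in = P_out/η = 37.324/0.966 = 38.637 W.
I_p = P_in/V_p = 38.637/120 = 0.322 A.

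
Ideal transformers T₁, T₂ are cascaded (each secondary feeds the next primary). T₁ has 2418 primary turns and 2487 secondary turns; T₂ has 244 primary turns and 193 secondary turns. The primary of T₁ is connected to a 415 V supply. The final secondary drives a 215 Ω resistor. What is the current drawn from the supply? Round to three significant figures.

I_supply ≈ 1.28 A

Secondary of T₁: V = 415.00 × 2487/2418 = 426.84 V.
Secondary of T₂: V = 426.84 × 193/244 = 337.63 V.
I_load = 337.63/215 = 1.5704 A, so P_out = 337.63 × 1.5704 = 530.19 W.
All ideal ⇒ P_in = P_out, so I_supply = 530.19/415 = 1.28 A.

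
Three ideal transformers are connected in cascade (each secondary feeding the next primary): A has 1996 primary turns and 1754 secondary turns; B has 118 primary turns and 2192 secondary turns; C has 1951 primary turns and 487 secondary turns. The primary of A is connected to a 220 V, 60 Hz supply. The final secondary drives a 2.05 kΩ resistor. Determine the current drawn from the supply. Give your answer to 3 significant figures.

After A: V = 220.00 × 1754/1996 = 193.33 V.
After B: V = 193.33 × 2192/118 = 3591.3 V.
After C: V = 3591.3 × 487/1951 = 896.44 V.
I_load = 896.44/2050 = 0.43729 A, so P_out = 896.44 × 0.43729 = 392.00 W.
All ideal ⇒ P_in = P_out, so I_supply = 392.00/220 = 1.78 A.

I_supply ≈ 1.78 A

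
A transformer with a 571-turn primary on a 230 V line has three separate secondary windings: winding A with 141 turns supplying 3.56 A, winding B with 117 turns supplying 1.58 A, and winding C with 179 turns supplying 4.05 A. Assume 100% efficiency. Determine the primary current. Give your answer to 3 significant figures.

V_A = 230 × 141/571 = 56.795 V; V_B = 230 × 117/571 = 47.128 V; V_C = 230 × 179/571 = 72.102 V.
P_out = V_A I_A + V_B I_B + V_C I_C = 56.795×3.56 + 47.128×1.58 + 72.102×4.05 = 202.19 + 74.462 + 292.01 = 568.66 W.
Ideal ⇒ P_in = P_out, so I_p = P_out/V_p = 568.66/230 = 2.47 A.

I_p ≈ 2.47 A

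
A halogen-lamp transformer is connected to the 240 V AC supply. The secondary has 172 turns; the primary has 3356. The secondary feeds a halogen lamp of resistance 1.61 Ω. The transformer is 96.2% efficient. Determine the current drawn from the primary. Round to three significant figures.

V_s = 240 × 172/3356 = 12.300 V.
I_s = V_s/R = 12.300/1.61 = 7.6400 A.
P_out = V_s I_s = 12.300 × 7.6400 = 93.974 W.
P_in = P_out/η = 93.974/0.962 = 97.686 W.
I_p = P_in/V_p = 97.686/240 = 0.407 A.

I_p ≈ 0.407 A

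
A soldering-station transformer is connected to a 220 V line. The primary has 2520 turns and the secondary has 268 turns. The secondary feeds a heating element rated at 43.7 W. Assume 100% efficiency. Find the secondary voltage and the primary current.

V_s = V_p × N_s/N_p = 220 × 268/2520 = 23.397 V.
I_s = P/V_s = 43.7/23.397 = 1.8678 A.
I_p = I_s × N_s/N_p = 1.8678 × 268/2520 = 0.199 A.

V_s ≈ 23.4 V, I_p ≈ 0.199 A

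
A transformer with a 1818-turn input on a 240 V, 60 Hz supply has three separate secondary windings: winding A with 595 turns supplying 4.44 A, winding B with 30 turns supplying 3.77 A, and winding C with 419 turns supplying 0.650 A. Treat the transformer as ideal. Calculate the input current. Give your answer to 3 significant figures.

I_in ≈ 1.67 A

V_A = 240 × 595/1818 = 78.548 V; V_B = 240 × 30/1818 = 3.9604 V; V_C = 240 × 419/1818 = 55.314 V.
P_out = V_A I_A + V_B I_B + V_C I_C = 78.548×4.44 + 3.9604×3.77 + 55.314×0.650 = 348.75 + 14.931 + 35.954 = 399.64 W.
Ideal ⇒ P_in = P_out, so I_in = P_out/V_in = 399.64/240 = 1.67 A.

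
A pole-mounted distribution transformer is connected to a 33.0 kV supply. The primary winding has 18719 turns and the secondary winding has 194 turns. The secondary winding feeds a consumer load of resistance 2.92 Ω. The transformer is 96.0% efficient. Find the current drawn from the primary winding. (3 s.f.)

V_s = 33000 × 194/18719 = 342.01 V.
I_s = V_s/R = 342.01/2.92 = 117.13 A.
P_out = V_s I_s = 342.01 × 117.13 = 40057 W.
P_in = P_out/η = 40057/0.960 = 41727 W.
I_p = P_in/V_p = 41727/33000 = 1.26 A.

I_p ≈ 1.26 A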